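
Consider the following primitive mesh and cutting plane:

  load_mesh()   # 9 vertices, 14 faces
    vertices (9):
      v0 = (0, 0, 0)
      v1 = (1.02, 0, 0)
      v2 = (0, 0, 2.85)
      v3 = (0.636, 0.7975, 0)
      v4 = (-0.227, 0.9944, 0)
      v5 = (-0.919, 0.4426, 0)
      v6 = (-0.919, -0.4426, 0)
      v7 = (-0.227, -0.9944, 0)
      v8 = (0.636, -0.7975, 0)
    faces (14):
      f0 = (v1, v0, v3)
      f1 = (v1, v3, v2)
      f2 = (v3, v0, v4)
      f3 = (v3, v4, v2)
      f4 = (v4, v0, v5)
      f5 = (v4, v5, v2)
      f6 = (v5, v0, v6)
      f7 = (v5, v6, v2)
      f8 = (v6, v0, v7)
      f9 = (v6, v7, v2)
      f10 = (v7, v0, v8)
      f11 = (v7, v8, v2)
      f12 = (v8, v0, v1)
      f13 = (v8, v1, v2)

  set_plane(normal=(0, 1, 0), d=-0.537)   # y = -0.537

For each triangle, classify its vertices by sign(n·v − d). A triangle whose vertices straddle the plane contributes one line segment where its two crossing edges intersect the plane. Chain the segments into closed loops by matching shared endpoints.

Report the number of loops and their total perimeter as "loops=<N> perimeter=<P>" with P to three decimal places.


Straddling triangles (6 of 14):
  (v6,v0,v7) [++-] → (-0.122585, -0.537, 0)–(-0.800615, -0.537, 0)  len=0.6780
  (v6,v7,v2) [+-+] → (-0.800615, -0.537, 0)–(-0.122585, -0.537, 1.31093)  len=1.4759
  (v7,v0,v8) [-+-] → (-0.122585, -0.537, 0)–(0.428253, -0.537, 0)  len=0.5508
  (v7,v8,v2) [--+] → (0.428253, -0.537, 0.93094)–(-0.122585, -0.537, 1.31093)  len=0.6692
  (v8,v0,v1) [-++] → (0.428253, -0.537, 0)–(0.761432, -0.537, 0)  len=0.3332
  (v8,v1,v2) [-++] → (0.761432, -0.537, 0)–(0.428253, -0.537, 0.93094)  len=0.9888

Chained into 1 loop(s):
  loop 1: 6 segments, perimeter = 4.6959
Total perimeter = 4.696

loops=1 perimeter=4.696


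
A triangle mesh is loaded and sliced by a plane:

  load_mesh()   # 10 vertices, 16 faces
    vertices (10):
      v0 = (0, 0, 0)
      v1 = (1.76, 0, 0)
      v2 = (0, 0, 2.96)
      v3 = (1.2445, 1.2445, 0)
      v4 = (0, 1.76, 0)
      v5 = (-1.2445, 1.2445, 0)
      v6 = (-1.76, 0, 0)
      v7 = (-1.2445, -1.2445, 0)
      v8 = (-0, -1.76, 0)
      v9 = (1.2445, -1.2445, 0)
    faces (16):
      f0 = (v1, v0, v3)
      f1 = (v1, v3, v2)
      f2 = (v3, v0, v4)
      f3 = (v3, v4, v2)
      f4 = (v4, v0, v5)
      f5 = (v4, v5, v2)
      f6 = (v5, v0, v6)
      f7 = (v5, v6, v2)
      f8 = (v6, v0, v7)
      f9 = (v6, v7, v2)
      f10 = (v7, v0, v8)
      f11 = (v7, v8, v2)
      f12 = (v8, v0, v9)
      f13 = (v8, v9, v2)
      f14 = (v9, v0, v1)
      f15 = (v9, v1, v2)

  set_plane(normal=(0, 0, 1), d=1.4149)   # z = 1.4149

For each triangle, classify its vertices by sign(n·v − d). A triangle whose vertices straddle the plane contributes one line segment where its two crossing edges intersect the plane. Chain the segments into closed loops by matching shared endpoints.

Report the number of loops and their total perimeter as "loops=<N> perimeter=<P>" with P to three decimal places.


loops=1 perimeter=5.625

Straddling triangles (8 of 16):
  (v1,v3,v2) [--+] → (0.649621, 0.649621, 1.4149)–(0.918708, 0, 1.4149)  len=0.7031
  (v3,v4,v2) [--+] → (0, 0.918708, 1.4149)–(0.649621, 0.649621, 1.4149)  len=0.7031
  (v4,v5,v2) [--+] → (-0.649621, 0.649621, 1.4149)–(0, 0.918708, 1.4149)  len=0.7031
  (v5,v6,v2) [--+] → (-0.918708, 0, 1.4149)–(-0.649621, 0.649621, 1.4149)  len=0.7031
  (v6,v7,v2) [--+] → (-0.649621, -0.649621, 1.4149)–(-0.918708, 0, 1.4149)  len=0.7031
  (v7,v8,v2) [--+] → (0, -0.918708, 1.4149)–(-0.649621, -0.649621, 1.4149)  len=0.7031
  (v8,v9,v2) [--+] → (0.649621, -0.649621, 1.4149)–(0, -0.918708, 1.4149)  len=0.7031
  (v9,v1,v2) [--+] → (0.918708, 0, 1.4149)–(0.649621, -0.649621, 1.4149)  len=0.7031

Chained into 1 loop(s):
  loop 1: 8 segments, perimeter = 5.6252
Total perimeter = 5.625


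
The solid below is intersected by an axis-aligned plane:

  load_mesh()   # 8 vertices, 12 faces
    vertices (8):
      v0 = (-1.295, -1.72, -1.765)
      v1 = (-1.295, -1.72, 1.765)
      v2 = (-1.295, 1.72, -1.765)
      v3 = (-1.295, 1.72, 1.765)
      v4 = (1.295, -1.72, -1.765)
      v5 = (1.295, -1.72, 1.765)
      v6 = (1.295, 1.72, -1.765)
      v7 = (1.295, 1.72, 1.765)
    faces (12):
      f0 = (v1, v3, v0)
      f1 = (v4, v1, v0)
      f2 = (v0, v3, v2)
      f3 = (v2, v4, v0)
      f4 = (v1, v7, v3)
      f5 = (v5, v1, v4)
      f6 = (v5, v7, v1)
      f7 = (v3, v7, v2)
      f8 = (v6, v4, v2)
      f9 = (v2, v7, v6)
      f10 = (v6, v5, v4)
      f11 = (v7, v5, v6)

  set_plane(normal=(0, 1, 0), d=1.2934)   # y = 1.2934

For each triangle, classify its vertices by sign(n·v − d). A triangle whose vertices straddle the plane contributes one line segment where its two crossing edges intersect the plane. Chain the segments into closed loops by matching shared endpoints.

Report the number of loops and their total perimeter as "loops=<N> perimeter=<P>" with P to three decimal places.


loops=1 perimeter=12.240

Straddling triangles (8 of 12):
  (v1,v3,v0) [-+-] → (-1.295, 1.2934, 1.765)–(-1.295, 1.2934, 1.32724)  len=0.4378
  (v0,v3,v2) [-++] → (-1.295, 1.2934, 1.32724)–(-1.295, 1.2934, -1.765)  len=3.0922
  (v2,v4,v0) [+--] → (-0.97381, 1.2934, -1.765)–(-1.295, 1.2934, -1.765)  len=0.3212
  (v1,v7,v3) [-++] → (0.97381, 1.2934, 1.765)–(-1.295, 1.2934, 1.765)  len=2.2688
  (v5,v7,v1) [-+-] → (1.295, 1.2934, 1.765)–(0.97381, 1.2934, 1.765)  len=0.3212
  (v6,v4,v2) [+-+] → (1.295, 1.2934, -1.765)–(-0.97381, 1.2934, -1.765)  len=2.2688
  (v6,v5,v4) [+--] → (1.295, 1.2934, -1.32724)–(1.295, 1.2934, -1.765)  len=0.4378
  (v7,v5,v6) [+-+] → (1.295, 1.2934, 1.765)–(1.295, 1.2934, -1.32724)  len=3.0922

Chained into 1 loop(s):
  loop 1: 8 segments, perimeter = 12.2400
Total perimeter = 12.240


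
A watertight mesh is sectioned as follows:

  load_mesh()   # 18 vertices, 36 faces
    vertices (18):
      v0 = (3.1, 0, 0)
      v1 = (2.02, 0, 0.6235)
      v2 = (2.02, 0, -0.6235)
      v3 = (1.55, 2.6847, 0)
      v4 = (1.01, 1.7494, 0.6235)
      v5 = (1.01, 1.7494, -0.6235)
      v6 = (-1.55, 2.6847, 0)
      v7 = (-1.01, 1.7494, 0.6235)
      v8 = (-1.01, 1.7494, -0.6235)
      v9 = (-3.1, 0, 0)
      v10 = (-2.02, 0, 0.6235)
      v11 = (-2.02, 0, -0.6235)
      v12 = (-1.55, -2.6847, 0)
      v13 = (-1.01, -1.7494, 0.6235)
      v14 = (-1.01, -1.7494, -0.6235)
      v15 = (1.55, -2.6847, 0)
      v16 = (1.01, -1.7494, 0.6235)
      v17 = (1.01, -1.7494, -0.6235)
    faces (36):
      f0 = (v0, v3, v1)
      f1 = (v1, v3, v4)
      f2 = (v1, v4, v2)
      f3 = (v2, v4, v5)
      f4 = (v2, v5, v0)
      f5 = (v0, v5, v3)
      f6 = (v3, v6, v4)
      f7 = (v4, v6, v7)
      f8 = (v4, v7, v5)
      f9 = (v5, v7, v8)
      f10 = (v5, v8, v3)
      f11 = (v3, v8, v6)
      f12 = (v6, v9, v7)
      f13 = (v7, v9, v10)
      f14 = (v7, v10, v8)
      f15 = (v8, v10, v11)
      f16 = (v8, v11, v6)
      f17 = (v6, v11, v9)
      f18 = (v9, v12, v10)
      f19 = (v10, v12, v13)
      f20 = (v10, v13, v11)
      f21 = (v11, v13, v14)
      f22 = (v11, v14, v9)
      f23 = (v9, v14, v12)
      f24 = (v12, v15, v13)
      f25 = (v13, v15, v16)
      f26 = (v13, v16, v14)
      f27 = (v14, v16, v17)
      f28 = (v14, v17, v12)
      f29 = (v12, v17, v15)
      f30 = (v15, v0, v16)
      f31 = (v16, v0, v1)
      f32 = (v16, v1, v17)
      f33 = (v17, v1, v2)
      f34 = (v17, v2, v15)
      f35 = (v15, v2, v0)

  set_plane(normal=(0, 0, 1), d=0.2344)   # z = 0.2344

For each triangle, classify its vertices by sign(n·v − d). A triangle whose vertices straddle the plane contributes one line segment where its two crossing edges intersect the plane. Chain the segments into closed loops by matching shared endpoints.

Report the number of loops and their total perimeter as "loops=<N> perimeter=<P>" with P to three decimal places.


Straddling triangles (24 of 36):
  (v0,v3,v1) [--+] → (1.72669, 1.67541, 0.2344)–(2.69398, 0, 0.2344)  len=1.9346
  (v1,v3,v4) [+-+] → (1.72669, 1.67541, 0.2344)–(1.34699, 2.33308, 0.2344)  len=0.7594
  (v1,v4,v2) [++-] → (1.32515, 1.20354, 0.2344)–(2.02, 0, 0.2344)  len=1.3897
  (v2,v4,v5) [-+-] → (1.32515, 1.20354, 0.2344)–(1.01, 1.7494, 0.2344)  len=0.6303
  (v3,v6,v4) [--+] → (-0.587588, 2.33308, 0.2344)–(1.34699, 2.33308, 0.2344)  len=1.9346
  (v4,v6,v7) [+-+] → (-0.587588, 2.33308, 0.2344)–(-1.34699, 2.33308, 0.2344)  len=0.7594
  (v4,v7,v5) [++-] → (-0.379702, 1.7494, 0.2344)–(1.01, 1.7494, 0.2344)  len=1.3897
  (v5,v7,v8) [-+-] → (-0.379702, 1.7494, 0.2344)–(-1.01, 1.7494, 0.2344)  len=0.6303
  (v6,v9,v7) [--+] → (-2.31428, 0.657673, 0.2344)–(-1.34699, 2.33308, 0.2344)  len=1.9346
  (v7,v9,v10) [+-+] → (-2.31428, 0.657673, 0.2344)–(-2.69398, 0, 0.2344)  len=0.7594
  (v7,v10,v8) [++-] → (-1.70485, 0.545863, 0.2344)–(-1.01, 1.7494, 0.2344)  len=1.3897
  (v8,v10,v11) [-+-] → (-1.70485, 0.545863, 0.2344)–(-2.02, 0, 0.2344)  len=0.6303
  (v9,v12,v10) [--+] → (-1.72669, -1.67541, 0.2344)–(-2.69398, 0, 0.2344)  len=1.9346
  (v10,v12,v13) [+-+] → (-1.72669, -1.67541, 0.2344)–(-1.34699, -2.33308, 0.2344)  len=0.7594
  (v10,v13,v11) [++-] → (-1.32515, -1.20354, 0.2344)–(-2.02, 0, 0.2344)  len=1.3897
  (v11,v13,v14) [-+-] → (-1.32515, -1.20354, 0.2344)–(-1.01, -1.7494, 0.2344)  len=0.6303
  (v12,v15,v13) [--+] → (0.587588, -2.33308, 0.2344)–(-1.34699, -2.33308, 0.2344)  len=1.9346
  (v13,v15,v16) [+-+] → (0.587588, -2.33308, 0.2344)–(1.34699, -2.33308, 0.2344)  len=0.7594
  (v13,v16,v14) [++-] → (0.379702, -1.7494, 0.2344)–(-1.01, -1.7494, 0.2344)  len=1.3897
  (v14,v16,v17) [-+-] → (0.379702, -1.7494, 0.2344)–(1.01, -1.7494, 0.2344)  len=0.6303
  (v15,v0,v16) [--+] → (2.31428, -0.657673, 0.2344)–(1.34699, -2.33308, 0.2344)  len=1.9346
  (v16,v0,v1) [+-+] → (2.31428, -0.657673, 0.2344)–(2.69398, 0, 0.2344)  len=0.7594
  (v16,v1,v17) [++-] → (1.70485, -0.545863, 0.2344)–(1.01, -1.7494, 0.2344)  len=1.3897
  (v17,v1,v2) [-+-] → (1.70485, -0.545863, 0.2344)–(2.02, 0, 0.2344)  len=0.6303

Chained into 2 loop(s):
  loop 1: 12 segments, perimeter = 16.1640
  loop 2: 12 segments, perimeter = 12.1201
Total perimeter = 28.284

loops=2 perimeter=28.284


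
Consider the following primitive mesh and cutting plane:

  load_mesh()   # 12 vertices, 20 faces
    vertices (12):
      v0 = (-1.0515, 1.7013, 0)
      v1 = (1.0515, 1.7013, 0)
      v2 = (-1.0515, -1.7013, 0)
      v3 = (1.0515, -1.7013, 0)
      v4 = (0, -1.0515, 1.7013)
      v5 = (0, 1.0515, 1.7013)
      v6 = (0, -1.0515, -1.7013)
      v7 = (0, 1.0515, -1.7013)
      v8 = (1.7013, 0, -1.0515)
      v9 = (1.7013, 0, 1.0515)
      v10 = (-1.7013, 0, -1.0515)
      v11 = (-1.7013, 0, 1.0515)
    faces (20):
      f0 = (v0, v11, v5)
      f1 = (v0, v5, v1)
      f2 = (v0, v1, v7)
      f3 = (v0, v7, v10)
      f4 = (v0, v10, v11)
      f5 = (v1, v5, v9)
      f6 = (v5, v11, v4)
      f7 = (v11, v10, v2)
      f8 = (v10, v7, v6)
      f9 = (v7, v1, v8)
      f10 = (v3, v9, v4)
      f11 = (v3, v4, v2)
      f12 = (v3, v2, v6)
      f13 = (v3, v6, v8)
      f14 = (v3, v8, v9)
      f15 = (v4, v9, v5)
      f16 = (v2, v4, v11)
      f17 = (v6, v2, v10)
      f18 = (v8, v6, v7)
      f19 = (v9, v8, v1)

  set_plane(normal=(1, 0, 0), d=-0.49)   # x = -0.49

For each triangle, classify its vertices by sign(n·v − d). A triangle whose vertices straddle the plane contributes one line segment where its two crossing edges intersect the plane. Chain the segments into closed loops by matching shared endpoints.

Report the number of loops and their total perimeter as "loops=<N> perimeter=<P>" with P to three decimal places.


loops=1 perimeter=10.311

Straddling triangles (10 of 20):
  (v0,v11,v5) [--+] → (-0.49, 0.748652, 1.51415)–(-0.49, 1.35431, 0.908493)  len=0.8565
  (v0,v5,v1) [-++] → (-0.49, 1.35431, 0.908493)–(-0.49, 1.7013, 0)  len=0.9725
  (v0,v1,v7) [-++] → (-0.49, 1.7013, 0)–(-0.49, 1.35431, -0.908493)  len=0.9725
  (v0,v7,v10) [-+-] → (-0.49, 1.35431, -0.908493)–(-0.49, 0.748652, -1.51415)  len=0.8565
  (v5,v11,v4) [+-+] → (-0.49, 0.748652, 1.51415)–(-0.49, -0.748652, 1.51415)  len=1.4973
  (v10,v7,v6) [-++] → (-0.49, 0.748652, -1.51415)–(-0.49, -0.748652, -1.51415)  len=1.4973
  (v3,v4,v2) [++-] → (-0.49, -1.35431, 0.908493)–(-0.49, -1.7013, 0)  len=0.9725
  (v3,v2,v6) [+-+] → (-0.49, -1.7013, 0)–(-0.49, -1.35431, -0.908493)  len=0.9725
  (v2,v4,v11) [-+-] → (-0.49, -1.35431, 0.908493)–(-0.49, -0.748652, 1.51415)  len=0.8565
  (v6,v2,v10) [+--] → (-0.49, -1.35431, -0.908493)–(-0.49, -0.748652, -1.51415)  len=0.8565

Chained into 1 loop(s):
  loop 1: 10 segments, perimeter = 10.3107
Total perimeter = 10.311


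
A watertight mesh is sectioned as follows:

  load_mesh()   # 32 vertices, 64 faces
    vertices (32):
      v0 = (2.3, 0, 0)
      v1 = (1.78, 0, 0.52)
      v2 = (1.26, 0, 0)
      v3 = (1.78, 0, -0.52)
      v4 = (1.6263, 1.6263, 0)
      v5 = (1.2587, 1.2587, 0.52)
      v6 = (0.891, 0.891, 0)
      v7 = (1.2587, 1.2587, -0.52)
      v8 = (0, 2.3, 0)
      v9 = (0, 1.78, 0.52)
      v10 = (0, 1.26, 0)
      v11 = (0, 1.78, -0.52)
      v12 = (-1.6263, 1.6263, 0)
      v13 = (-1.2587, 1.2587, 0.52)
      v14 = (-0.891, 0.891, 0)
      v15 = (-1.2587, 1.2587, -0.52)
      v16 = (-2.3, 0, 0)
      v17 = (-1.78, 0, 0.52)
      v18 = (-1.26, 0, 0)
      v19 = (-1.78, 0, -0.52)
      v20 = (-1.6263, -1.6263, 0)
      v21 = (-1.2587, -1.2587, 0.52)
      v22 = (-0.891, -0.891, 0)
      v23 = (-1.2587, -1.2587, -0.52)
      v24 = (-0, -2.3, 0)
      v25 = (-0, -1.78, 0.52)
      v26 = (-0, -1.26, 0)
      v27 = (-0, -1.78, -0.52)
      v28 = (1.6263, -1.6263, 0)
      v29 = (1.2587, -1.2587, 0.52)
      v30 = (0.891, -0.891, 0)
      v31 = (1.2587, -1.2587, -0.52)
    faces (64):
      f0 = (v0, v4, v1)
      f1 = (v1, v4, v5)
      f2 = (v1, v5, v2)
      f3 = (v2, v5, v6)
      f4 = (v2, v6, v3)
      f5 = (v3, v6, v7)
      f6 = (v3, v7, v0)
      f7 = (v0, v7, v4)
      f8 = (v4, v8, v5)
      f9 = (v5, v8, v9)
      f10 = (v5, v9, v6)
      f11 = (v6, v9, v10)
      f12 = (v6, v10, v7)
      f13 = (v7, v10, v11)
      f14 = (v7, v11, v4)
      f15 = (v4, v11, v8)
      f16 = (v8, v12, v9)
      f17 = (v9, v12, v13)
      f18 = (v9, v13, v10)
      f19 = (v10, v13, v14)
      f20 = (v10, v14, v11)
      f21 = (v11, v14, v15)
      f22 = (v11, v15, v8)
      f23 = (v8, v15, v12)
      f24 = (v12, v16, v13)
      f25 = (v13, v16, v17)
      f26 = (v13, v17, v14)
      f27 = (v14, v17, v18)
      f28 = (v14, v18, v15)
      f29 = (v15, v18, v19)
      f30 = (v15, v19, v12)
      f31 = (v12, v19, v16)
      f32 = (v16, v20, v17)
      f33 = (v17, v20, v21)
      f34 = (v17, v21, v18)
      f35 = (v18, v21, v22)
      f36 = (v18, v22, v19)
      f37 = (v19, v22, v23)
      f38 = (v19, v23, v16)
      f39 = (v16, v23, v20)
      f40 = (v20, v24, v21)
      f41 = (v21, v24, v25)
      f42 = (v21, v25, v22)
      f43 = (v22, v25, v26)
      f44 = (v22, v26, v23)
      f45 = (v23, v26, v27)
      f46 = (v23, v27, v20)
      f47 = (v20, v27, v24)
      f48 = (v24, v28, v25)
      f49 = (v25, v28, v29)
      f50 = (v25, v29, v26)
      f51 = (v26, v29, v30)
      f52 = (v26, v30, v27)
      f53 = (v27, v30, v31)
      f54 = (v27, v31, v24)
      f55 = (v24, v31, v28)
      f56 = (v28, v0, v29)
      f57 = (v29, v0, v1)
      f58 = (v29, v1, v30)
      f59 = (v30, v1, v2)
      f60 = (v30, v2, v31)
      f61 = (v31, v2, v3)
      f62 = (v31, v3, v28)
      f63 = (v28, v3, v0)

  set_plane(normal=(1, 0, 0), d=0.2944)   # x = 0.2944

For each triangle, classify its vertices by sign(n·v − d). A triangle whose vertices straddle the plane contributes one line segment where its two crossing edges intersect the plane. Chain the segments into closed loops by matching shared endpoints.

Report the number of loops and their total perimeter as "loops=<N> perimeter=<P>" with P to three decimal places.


Straddling triangles (16 of 64):
  (v4,v8,v5) [+-+] → (0.2944, 2.17804, 0)–(0.2944, 2.05645, 0.121624)  len=0.1720
  (v5,v8,v9) [+--] → (0.2944, 2.05645, 0.121624)–(0.2944, 1.65807, 0.52)  len=0.5634
  (v5,v9,v6) [+-+] → (0.2944, 1.65807, 0.52)–(0.2944, 1.48626, 0.348184)  len=0.2430
  (v6,v9,v10) [+--] → (0.2944, 1.48626, 0.348184)–(0.2944, 1.13808, 0)  len=0.4924
  (v6,v10,v7) [+-+] → (0.2944, 1.13808, 0)–(0.2944, 1.2597, -0.121624)  len=0.1720
  (v7,v10,v11) [+--] → (0.2944, 1.2597, -0.121624)–(0.2944, 1.65807, -0.52)  len=0.5634
  (v7,v11,v4) [+-+] → (0.2944, 1.65807, -0.52)–(0.2944, 1.75218, -0.425867)  len=0.1331
  (v4,v11,v8) [+--] → (0.2944, 1.75218, -0.425867)–(0.2944, 2.17804, 0)  len=0.6023
  (v24,v28,v25) [-+-] → (0.2944, -2.17804, 0)–(0.2944, -1.75218, 0.425867)  len=0.6023
  (v25,v28,v29) [-++] → (0.2944, -1.75218, 0.425867)–(0.2944, -1.65807, 0.52)  len=0.1331
  (v25,v29,v26) [-+-] → (0.2944, -1.65807, 0.52)–(0.2944, -1.2597, 0.121624)  len=0.5634
  (v26,v29,v30) [-++] → (0.2944, -1.2597, 0.121624)–(0.2944, -1.13808, 0)  len=0.1720
  (v26,v30,v27) [-+-] → (0.2944, -1.13808, 0)–(0.2944, -1.48626, -0.348184)  len=0.4924
  (v27,v30,v31) [-++] → (0.2944, -1.48626, -0.348184)–(0.2944, -1.65807, -0.52)  len=0.2430
  (v27,v31,v24) [-+-] → (0.2944, -1.65807, -0.52)–(0.2944, -2.05645, -0.121624)  len=0.5634
  (v24,v31,v28) [-++] → (0.2944, -2.05645, -0.121624)–(0.2944, -2.17804, 0)  len=0.1720

Chained into 2 loop(s):
  loop 1: 8 segments, perimeter = 2.9415
  loop 2: 8 segments, perimeter = 2.9415
Total perimeter = 5.883

loops=2 perimeter=5.883


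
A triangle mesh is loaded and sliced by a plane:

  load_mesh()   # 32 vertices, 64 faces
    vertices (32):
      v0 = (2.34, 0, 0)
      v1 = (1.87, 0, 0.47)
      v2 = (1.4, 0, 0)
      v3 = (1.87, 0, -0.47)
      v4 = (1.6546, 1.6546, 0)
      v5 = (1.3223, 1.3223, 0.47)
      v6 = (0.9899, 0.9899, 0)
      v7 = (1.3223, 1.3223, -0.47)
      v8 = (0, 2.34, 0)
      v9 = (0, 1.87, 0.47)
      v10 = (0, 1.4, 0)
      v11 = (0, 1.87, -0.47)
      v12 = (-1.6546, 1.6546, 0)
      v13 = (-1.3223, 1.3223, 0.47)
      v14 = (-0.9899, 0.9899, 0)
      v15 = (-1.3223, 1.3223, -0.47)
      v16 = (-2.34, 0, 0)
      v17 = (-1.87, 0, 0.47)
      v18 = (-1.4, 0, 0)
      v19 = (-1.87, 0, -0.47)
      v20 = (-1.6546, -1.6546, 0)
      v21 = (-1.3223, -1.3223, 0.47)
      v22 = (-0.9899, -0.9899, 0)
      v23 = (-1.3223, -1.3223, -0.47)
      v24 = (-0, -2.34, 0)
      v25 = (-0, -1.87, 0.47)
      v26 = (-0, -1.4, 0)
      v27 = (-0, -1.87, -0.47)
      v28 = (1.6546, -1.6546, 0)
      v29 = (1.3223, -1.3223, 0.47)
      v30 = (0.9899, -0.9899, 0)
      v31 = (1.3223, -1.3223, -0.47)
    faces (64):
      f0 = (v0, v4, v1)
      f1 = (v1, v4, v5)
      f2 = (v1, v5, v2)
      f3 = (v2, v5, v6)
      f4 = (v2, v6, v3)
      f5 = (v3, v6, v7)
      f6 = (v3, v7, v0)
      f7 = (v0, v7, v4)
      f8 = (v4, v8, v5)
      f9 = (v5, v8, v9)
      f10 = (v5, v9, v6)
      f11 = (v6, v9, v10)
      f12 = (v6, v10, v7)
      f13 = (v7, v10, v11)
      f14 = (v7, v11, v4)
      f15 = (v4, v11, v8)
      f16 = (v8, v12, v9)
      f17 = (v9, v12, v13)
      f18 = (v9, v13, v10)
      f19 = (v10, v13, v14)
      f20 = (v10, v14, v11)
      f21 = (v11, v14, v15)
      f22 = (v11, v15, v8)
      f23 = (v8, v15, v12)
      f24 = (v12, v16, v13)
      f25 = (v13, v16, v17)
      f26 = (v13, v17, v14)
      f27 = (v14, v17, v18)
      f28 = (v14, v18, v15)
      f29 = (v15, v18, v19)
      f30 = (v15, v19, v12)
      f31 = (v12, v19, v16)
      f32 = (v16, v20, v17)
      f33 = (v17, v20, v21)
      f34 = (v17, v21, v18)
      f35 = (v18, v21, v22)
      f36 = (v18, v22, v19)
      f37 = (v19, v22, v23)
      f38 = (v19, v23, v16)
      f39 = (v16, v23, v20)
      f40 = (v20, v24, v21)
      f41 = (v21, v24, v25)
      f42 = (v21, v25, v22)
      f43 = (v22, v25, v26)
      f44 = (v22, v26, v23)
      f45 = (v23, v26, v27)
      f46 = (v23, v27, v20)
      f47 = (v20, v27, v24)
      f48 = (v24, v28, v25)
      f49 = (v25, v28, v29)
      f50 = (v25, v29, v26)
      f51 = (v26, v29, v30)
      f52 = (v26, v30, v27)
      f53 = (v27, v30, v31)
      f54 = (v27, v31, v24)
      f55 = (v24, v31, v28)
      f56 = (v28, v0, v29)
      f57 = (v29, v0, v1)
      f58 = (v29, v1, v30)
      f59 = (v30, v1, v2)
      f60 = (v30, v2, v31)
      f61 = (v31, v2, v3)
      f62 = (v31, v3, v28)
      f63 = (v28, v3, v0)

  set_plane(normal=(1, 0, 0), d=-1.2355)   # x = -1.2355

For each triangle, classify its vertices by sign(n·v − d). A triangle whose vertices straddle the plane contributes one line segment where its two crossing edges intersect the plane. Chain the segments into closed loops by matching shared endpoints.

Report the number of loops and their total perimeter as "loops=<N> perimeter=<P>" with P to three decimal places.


loops=2 perimeter=6.983

Straddling triangles (20 of 64):
  (v8,v12,v9) [+-+] → (-1.2355, 1.82821, 0)–(-1.2355, 1.70916, 0.119048)  len=0.1684
  (v9,v12,v13) [+--] → (-1.2355, 1.70916, 0.119048)–(-1.2355, 1.35825, 0.47)  len=0.4963
  (v9,v13,v10) [+-+] → (-1.2355, 1.35825, 0.47)–(-1.2355, 1.3274, 0.439148)  len=0.0436
  (v10,v13,v14) [+-+] → (-1.2355, 1.3274, 0.439148)–(-1.2355, 1.2355, 0.347268)  len=0.1300
  (v11,v14,v15) [++-] → (-1.2355, 1.2355, -0.347268)–(-1.2355, 1.35825, -0.47)  len=0.1736
  (v11,v15,v8) [+-+] → (-1.2355, 1.35825, -0.47)–(-1.2355, 1.38911, -0.439148)  len=0.0436
  (v8,v15,v12) [+--] → (-1.2355, 1.38911, -0.439148)–(-1.2355, 1.82821, 0)  len=0.6210
  (v13,v17,v14) [--+] → (-1.2355, 0.713659, 0.131158)–(-1.2355, 1.2355, 0.347268)  len=0.5648
  (v14,v17,v18) [+--] → (-1.2355, 0.713659, 0.131158)–(-1.2355, 0.39707, 0)  len=0.3427
  (v14,v18,v15) [+--] → (-1.2355, 0.39707, 0)–(-1.2355, 1.2355, -0.347268)  len=0.9075
  (v18,v21,v22) [--+] → (-1.2355, -1.2355, 0.347268)–(-1.2355, -0.39707, 0)  len=0.9075
  (v18,v22,v19) [-+-] → (-1.2355, -0.39707, 0)–(-1.2355, -0.713659, -0.131158)  len=0.3427
  (v19,v22,v23) [-+-] → (-1.2355, -0.713659, -0.131158)–(-1.2355, -1.2355, -0.347268)  len=0.5648
  (v20,v24,v21) [-+-] → (-1.2355, -1.82821, 0)–(-1.2355, -1.38911, 0.439148)  len=0.6210
  (v21,v24,v25) [-++] → (-1.2355, -1.38911, 0.439148)–(-1.2355, -1.35825, 0.47)  len=0.0436
  (v21,v25,v22) [-++] → (-1.2355, -1.35825, 0.47)–(-1.2355, -1.2355, 0.347268)  len=0.1736
  (v22,v26,v23) [++-] → (-1.2355, -1.3274, -0.439148)–(-1.2355, -1.2355, -0.347268)  len=0.1300
  (v23,v26,v27) [-++] → (-1.2355, -1.3274, -0.439148)–(-1.2355, -1.35825, -0.47)  len=0.0436
  (v23,v27,v20) [-+-] → (-1.2355, -1.35825, -0.47)–(-1.2355, -1.70916, -0.119048)  len=0.4963
  (v20,v27,v24) [-++] → (-1.2355, -1.70916, -0.119048)–(-1.2355, -1.82821, 0)  len=0.1684

Chained into 2 loop(s):
  loop 1: 10 segments, perimeter = 3.4915
  loop 2: 10 segments, perimeter = 3.4915
Total perimeter = 6.983


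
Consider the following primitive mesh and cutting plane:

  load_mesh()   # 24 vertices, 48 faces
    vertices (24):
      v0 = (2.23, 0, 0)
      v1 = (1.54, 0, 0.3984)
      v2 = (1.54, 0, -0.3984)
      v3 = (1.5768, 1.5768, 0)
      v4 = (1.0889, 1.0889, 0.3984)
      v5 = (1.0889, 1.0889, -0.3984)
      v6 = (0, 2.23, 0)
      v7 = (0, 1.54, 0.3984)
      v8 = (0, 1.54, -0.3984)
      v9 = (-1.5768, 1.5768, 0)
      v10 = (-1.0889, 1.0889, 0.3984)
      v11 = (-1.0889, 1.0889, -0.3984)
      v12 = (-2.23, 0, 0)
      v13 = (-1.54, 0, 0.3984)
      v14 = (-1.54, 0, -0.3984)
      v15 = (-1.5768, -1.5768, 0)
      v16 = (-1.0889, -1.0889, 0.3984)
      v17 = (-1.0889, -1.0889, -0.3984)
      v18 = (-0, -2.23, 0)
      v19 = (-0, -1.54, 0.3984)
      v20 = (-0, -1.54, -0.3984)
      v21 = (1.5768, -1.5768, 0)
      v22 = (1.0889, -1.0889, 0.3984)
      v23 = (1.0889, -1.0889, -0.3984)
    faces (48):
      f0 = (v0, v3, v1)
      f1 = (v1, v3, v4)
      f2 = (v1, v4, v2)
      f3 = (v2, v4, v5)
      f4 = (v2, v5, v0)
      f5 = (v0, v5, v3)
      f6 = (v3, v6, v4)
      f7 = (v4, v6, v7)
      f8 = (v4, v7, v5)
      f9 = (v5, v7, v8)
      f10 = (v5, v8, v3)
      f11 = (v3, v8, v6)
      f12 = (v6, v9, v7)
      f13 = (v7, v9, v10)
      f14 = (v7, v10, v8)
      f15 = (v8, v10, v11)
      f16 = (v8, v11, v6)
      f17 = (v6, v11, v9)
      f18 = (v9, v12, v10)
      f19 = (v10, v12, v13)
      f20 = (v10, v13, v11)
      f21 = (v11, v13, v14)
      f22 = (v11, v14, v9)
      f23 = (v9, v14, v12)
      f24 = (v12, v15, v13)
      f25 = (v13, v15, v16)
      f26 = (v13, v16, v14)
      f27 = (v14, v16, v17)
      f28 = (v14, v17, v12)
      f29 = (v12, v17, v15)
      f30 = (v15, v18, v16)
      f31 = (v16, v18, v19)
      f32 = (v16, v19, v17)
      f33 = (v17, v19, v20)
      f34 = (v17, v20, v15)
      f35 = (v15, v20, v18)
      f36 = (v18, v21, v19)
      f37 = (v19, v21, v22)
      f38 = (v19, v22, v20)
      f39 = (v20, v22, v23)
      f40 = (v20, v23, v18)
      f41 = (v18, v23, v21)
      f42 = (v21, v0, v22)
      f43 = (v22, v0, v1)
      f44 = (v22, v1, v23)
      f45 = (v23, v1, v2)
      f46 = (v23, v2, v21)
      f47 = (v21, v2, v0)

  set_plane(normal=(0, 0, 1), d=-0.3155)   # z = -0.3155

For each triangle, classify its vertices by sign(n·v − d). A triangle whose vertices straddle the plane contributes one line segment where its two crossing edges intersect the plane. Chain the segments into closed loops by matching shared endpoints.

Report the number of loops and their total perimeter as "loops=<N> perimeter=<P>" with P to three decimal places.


Straddling triangles (32 of 48):
  (v1,v4,v2) [++-] → (1.49307, 0.11329, -0.3155)–(1.54, 0, -0.3155)  len=0.1226
  (v2,v4,v5) [-+-] → (1.49307, 0.11329, -0.3155)–(1.0889, 1.0889, -0.3155)  len=1.0560
  (v2,v5,v0) [--+] → (1.32634, 0.862319, -0.3155)–(1.68358, 0, -0.3155)  len=0.9334
  (v0,v5,v3) [+-+] → (1.32634, 0.862319, -0.3155)–(1.19042, 1.19042, -0.3155)  len=0.3551
  (v4,v7,v5) [++-] → (0.97561, 1.13583, -0.3155)–(1.0889, 1.0889, -0.3155)  len=0.1226
  (v5,v7,v8) [-+-] → (0.97561, 1.13583, -0.3155)–(0, 1.54, -0.3155)  len=1.0560
  (v5,v8,v3) [--+] → (0.328104, 1.54766, -0.3155)–(1.19042, 1.19042, -0.3155)  len=0.9334
  (v3,v8,v6) [+-+] → (0.328104, 1.54766, -0.3155)–(0, 1.68358, -0.3155)  len=0.3551
  (v7,v10,v8) [++-] → (-0.11329, 1.49307, -0.3155)–(0, 1.54, -0.3155)  len=0.1226
  (v8,v10,v11) [-+-] → (-0.11329, 1.49307, -0.3155)–(-1.0889, 1.0889, -0.3155)  len=1.0560
  (v8,v11,v6) [--+] → (-0.862319, 1.32634, -0.3155)–(0, 1.68358, -0.3155)  len=0.9334
  (v6,v11,v9) [+-+] → (-0.862319, 1.32634, -0.3155)–(-1.19042, 1.19042, -0.3155)  len=0.3551
  (v10,v13,v11) [++-] → (-1.13583, 0.97561, -0.3155)–(-1.0889, 1.0889, -0.3155)  len=0.1226
  (v11,v13,v14) [-+-] → (-1.13583, 0.97561, -0.3155)–(-1.54, 0, -0.3155)  len=1.0560
  (v11,v14,v9) [--+] → (-1.54766, 0.328104, -0.3155)–(-1.19042, 1.19042, -0.3155)  len=0.9334
  (v9,v14,v12) [+-+] → (-1.54766, 0.328104, -0.3155)–(-1.68358, 0, -0.3155)  len=0.3551
  (v13,v16,v14) [++-] → (-1.49307, -0.11329, -0.3155)–(-1.54, 0, -0.3155)  len=0.1226
  (v14,v16,v17) [-+-] → (-1.49307, -0.11329, -0.3155)–(-1.0889, -1.0889, -0.3155)  len=1.0560
  (v14,v17,v12) [--+] → (-1.32634, -0.862319, -0.3155)–(-1.68358, 0, -0.3155)  len=0.9334
  (v12,v17,v15) [+-+] → (-1.32634, -0.862319, -0.3155)–(-1.19042, -1.19042, -0.3155)  len=0.3551
  (v16,v19,v17) [++-] → (-0.97561, -1.13583, -0.3155)–(-1.0889, -1.0889, -0.3155)  len=0.1226
  (v17,v19,v20) [-+-] → (-0.97561, -1.13583, -0.3155)–(0, -1.54, -0.3155)  len=1.0560
  (v17,v20,v15) [--+] → (-0.328104, -1.54766, -0.3155)–(-1.19042, -1.19042, -0.3155)  len=0.9334
  (v15,v20,v18) [+-+] → (-0.328104, -1.54766, -0.3155)–(0, -1.68358, -0.3155)  len=0.3551
  (v19,v22,v20) [++-] → (0.11329, -1.49307, -0.3155)–(0, -1.54, -0.3155)  len=0.1226
  (v20,v22,v23) [-+-] → (0.11329, -1.49307, -0.3155)–(1.0889, -1.0889, -0.3155)  len=1.0560
  (v20,v23,v18) [--+] → (0.862319, -1.32634, -0.3155)–(0, -1.68358, -0.3155)  len=0.9334
  (v18,v23,v21) [+-+] → (0.862319, -1.32634, -0.3155)–(1.19042, -1.19042, -0.3155)  len=0.3551
  (v22,v1,v23) [++-] → (1.13583, -0.97561, -0.3155)–(1.0889, -1.0889, -0.3155)  len=0.1226
  (v23,v1,v2) [-+-] → (1.13583, -0.97561, -0.3155)–(1.54, 0, -0.3155)  len=1.0560
  (v23,v2,v21) [--+] → (1.54766, -0.328104, -0.3155)–(1.19042, -1.19042, -0.3155)  len=0.9334
  (v21,v2,v0) [+-+] → (1.54766, -0.328104, -0.3155)–(1.68358, 0, -0.3155)  len=0.3551

Chained into 2 loop(s):
  loop 1: 16 segments, perimeter = 9.4291
  loop 2: 16 segments, perimeter = 10.3082
Total perimeter = 19.737

loops=2 perimeter=19.737


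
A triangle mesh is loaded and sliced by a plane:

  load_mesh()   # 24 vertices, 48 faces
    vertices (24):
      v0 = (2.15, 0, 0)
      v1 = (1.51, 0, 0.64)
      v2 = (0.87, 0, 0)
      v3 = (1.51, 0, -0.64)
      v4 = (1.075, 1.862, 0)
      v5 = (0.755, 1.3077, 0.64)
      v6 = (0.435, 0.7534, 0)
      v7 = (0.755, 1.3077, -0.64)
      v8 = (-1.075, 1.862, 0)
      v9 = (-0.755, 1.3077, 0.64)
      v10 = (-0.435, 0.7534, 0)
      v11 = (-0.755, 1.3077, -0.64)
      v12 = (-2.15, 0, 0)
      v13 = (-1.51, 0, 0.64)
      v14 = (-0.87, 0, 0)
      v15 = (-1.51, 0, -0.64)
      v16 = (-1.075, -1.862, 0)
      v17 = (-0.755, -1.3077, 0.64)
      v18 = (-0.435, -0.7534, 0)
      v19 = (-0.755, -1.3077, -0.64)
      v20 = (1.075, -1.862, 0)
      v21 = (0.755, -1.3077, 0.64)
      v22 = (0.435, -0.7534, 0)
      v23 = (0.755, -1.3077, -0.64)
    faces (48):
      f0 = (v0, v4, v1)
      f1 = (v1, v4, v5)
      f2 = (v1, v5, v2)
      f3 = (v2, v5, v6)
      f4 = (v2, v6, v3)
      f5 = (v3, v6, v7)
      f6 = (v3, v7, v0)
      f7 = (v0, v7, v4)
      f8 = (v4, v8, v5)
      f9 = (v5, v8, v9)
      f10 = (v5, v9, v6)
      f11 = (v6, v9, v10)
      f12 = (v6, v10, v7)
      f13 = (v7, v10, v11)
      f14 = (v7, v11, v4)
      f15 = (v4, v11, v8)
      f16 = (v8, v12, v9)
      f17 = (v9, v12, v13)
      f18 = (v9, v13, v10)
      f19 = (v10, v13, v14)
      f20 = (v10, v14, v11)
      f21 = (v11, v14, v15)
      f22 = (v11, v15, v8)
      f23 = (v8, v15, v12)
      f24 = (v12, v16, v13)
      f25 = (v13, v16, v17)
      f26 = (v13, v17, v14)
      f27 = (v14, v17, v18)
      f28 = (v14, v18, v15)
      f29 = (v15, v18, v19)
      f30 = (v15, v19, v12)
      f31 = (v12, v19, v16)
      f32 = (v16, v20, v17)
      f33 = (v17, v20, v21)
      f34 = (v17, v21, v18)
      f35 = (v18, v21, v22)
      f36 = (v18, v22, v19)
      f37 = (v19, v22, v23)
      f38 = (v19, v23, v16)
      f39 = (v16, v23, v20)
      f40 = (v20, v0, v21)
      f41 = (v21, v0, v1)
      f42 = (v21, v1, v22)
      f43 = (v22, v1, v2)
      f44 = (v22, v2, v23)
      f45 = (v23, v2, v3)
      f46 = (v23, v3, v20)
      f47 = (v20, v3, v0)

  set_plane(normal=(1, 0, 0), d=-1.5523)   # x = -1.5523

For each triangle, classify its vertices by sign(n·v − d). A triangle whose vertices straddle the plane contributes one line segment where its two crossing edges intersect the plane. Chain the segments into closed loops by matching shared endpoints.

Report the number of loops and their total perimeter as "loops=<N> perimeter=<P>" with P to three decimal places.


Straddling triangles (6 of 48):
  (v8,v12,v9) [+-+] → (-1.5523, 1.03527, 0)–(-1.5523, 0.560296, 0.274214)  len=0.5484
  (v9,v12,v13) [+-+] → (-1.5523, 0.560296, 0.274214)–(-1.5523, 0, 0.5977)  len=0.6470
  (v8,v15,v12) [++-] → (-1.5523, 0, -0.5977)–(-1.5523, 1.03527, 0)  len=1.1954
  (v12,v16,v13) [-++] → (-1.5523, -1.03527, 0)–(-1.5523, 0, 0.5977)  len=1.1954
  (v15,v19,v12) [++-] → (-1.5523, -0.560296, -0.274214)–(-1.5523, 0, -0.5977)  len=0.6470
  (v12,v19,v16) [-++] → (-1.5523, -0.560296, -0.274214)–(-1.5523, -1.03527, 0)  len=0.5484

Chained into 1 loop(s):
  loop 1: 6 segments, perimeter = 4.7817
Total perimeter = 4.782

loops=1 perimeter=4.782


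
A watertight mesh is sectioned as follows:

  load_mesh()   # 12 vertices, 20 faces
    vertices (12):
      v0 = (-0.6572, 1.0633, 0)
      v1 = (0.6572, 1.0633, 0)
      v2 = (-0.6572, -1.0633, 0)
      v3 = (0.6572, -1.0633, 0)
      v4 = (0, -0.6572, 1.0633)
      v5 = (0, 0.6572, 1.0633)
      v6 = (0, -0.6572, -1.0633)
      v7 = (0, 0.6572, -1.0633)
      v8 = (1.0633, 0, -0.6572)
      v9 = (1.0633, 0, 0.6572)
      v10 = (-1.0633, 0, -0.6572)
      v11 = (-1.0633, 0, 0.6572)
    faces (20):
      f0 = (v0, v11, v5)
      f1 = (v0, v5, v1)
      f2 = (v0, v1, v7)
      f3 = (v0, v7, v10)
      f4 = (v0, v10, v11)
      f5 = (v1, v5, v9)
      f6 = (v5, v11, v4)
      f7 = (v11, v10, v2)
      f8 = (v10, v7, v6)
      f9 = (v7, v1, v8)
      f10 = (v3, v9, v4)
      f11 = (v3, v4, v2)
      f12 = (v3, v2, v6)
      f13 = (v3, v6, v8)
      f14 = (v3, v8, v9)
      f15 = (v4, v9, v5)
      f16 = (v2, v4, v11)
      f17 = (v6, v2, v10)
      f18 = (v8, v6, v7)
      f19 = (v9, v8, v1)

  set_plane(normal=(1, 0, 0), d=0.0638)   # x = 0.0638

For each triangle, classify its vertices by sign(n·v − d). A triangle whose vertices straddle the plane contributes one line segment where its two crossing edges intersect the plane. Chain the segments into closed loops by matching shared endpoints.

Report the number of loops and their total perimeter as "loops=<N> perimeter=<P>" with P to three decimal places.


loops=1 perimeter=7.028

Straddling triangles (10 of 20):
  (v0,v5,v1) [--+] → (0.0638, 0.696624, 0.960076)–(0.0638, 1.0633, 0)  len=1.0277
  (v0,v1,v7) [-+-] → (0.0638, 1.0633, 0)–(0.0638, 0.696624, -0.960076)  len=1.0277
  (v1,v5,v9) [+-+] → (0.0638, 0.696624, 0.960076)–(0.0638, 0.617767, 1.03893)  len=0.1115
  (v7,v1,v8) [-++] → (0.0638, 0.696624, -0.960076)–(0.0638, 0.617767, -1.03893)  len=0.1115
  (v3,v9,v4) [++-] → (0.0638, -0.617767, 1.03893)–(0.0638, -0.696624, 0.960076)  len=0.1115
  (v3,v4,v2) [+--] → (0.0638, -0.696624, 0.960076)–(0.0638, -1.0633, 0)  len=1.0277
  (v3,v2,v6) [+--] → (0.0638, -1.0633, 0)–(0.0638, -0.696624, -0.960076)  len=1.0277
  (v3,v6,v8) [+-+] → (0.0638, -0.696624, -0.960076)–(0.0638, -0.617767, -1.03893)  len=0.1115
  (v4,v9,v5) [-+-] → (0.0638, -0.617767, 1.03893)–(0.0638, 0.617767, 1.03893)  len=1.2355
  (v8,v6,v7) [+--] → (0.0638, -0.617767, -1.03893)–(0.0638, 0.617767, -1.03893)  len=1.2355

Chained into 1 loop(s):
  loop 1: 10 segments, perimeter = 7.0280
Total perimeter = 7.028


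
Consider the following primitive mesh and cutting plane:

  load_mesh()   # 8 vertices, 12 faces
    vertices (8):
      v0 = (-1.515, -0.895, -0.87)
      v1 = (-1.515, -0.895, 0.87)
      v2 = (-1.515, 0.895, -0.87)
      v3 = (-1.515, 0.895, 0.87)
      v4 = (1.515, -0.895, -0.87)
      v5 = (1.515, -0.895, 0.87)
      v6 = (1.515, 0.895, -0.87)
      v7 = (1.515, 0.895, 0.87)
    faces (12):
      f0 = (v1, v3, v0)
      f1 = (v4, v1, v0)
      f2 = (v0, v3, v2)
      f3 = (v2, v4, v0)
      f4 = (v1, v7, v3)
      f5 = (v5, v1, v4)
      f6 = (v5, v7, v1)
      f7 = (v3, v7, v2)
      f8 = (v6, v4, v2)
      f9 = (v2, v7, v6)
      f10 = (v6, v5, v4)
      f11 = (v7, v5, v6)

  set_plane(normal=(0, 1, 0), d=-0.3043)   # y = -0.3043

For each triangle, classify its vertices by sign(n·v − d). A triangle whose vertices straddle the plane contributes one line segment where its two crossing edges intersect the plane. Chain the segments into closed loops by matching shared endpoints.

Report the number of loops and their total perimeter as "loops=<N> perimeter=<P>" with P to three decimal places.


loops=1 perimeter=9.540

Straddling triangles (8 of 12):
  (v1,v3,v0) [-+-] → (-1.515, -0.3043, 0.87)–(-1.515, -0.3043, -0.2958)  len=1.1658
  (v0,v3,v2) [-++] → (-1.515, -0.3043, -0.2958)–(-1.515, -0.3043, -0.87)  len=0.5742
  (v2,v4,v0) [+--] → (0.5151, -0.3043, -0.87)–(-1.515, -0.3043, -0.87)  len=2.0301
  (v1,v7,v3) [-++] → (-0.5151, -0.3043, 0.87)–(-1.515, -0.3043, 0.87)  len=0.9999
  (v5,v7,v1) [-+-] → (1.515, -0.3043, 0.87)–(-0.5151, -0.3043, 0.87)  len=2.0301
  (v6,v4,v2) [+-+] → (1.515, -0.3043, -0.87)–(0.5151, -0.3043, -0.87)  len=0.9999
  (v6,v5,v4) [+--] → (1.515, -0.3043, 0.2958)–(1.515, -0.3043, -0.87)  len=1.1658
  (v7,v5,v6) [+-+] → (1.515, -0.3043, 0.87)–(1.515, -0.3043, 0.2958)  len=0.5742

Chained into 1 loop(s):
  loop 1: 8 segments, perimeter = 9.5400
Total perimeter = 9.540


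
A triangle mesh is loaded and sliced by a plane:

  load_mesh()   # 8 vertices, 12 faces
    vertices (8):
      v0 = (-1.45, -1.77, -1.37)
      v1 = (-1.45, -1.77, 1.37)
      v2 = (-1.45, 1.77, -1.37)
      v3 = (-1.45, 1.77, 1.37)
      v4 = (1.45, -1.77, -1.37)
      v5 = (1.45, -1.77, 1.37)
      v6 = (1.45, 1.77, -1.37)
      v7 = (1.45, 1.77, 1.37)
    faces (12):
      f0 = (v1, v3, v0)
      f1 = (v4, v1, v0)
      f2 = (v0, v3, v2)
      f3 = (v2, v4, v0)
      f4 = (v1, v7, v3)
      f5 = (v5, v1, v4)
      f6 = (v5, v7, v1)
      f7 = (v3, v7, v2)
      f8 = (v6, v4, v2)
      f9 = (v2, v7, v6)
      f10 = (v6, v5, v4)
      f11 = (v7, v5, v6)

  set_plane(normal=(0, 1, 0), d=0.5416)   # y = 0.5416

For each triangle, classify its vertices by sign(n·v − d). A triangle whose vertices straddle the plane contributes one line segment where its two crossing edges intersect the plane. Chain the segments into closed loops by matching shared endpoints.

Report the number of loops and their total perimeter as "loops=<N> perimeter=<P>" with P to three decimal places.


Straddling triangles (8 of 12):
  (v1,v3,v0) [-+-] → (-1.45, 0.5416, 1.37)–(-1.45, 0.5416, 0.419205)  len=0.9508
  (v0,v3,v2) [-++] → (-1.45, 0.5416, 0.419205)–(-1.45, 0.5416, -1.37)  len=1.7892
  (v2,v4,v0) [+--] → (-0.443684, 0.5416, -1.37)–(-1.45, 0.5416, -1.37)  len=1.0063
  (v1,v7,v3) [-++] → (0.443684, 0.5416, 1.37)–(-1.45, 0.5416, 1.37)  len=1.8937
  (v5,v7,v1) [-+-] → (1.45, 0.5416, 1.37)–(0.443684, 0.5416, 1.37)  len=1.0063
  (v6,v4,v2) [+-+] → (1.45, 0.5416, -1.37)–(-0.443684, 0.5416, -1.37)  len=1.8937
  (v6,v5,v4) [+--] → (1.45, 0.5416, -0.419205)–(1.45, 0.5416, -1.37)  len=0.9508
  (v7,v5,v6) [+-+] → (1.45, 0.5416, 1.37)–(1.45, 0.5416, -0.419205)  len=1.7892

Chained into 1 loop(s):
  loop 1: 8 segments, perimeter = 11.2800
Total perimeter = 11.280

loops=1 perimeter=11.280


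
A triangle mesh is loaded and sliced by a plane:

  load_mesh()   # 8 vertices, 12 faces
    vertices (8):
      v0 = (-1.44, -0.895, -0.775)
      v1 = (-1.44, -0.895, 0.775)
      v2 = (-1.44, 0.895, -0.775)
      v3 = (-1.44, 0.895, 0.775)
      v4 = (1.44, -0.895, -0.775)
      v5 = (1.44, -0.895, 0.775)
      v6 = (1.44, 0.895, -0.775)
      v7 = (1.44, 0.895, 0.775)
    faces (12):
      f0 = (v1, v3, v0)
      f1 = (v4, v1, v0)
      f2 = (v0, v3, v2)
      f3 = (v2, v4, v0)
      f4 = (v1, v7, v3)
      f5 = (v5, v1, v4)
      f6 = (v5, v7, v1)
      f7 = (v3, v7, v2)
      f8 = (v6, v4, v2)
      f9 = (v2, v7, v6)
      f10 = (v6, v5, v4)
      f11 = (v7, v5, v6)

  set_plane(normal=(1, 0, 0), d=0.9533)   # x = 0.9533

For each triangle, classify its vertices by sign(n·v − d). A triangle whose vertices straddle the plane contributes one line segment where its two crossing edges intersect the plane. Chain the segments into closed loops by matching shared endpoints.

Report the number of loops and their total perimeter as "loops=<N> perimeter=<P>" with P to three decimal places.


Straddling triangles (8 of 12):
  (v4,v1,v0) [+--] → (0.9533, -0.895, -0.513061)–(0.9533, -0.895, -0.775)  len=0.2619
  (v2,v4,v0) [-+-] → (0.9533, -0.592502, -0.775)–(0.9533, -0.895, -0.775)  len=0.3025
  (v1,v7,v3) [-+-] → (0.9533, 0.592502, 0.775)–(0.9533, 0.895, 0.775)  len=0.3025
  (v5,v1,v4) [+-+] → (0.9533, -0.895, 0.775)–(0.9533, -0.895, -0.513061)  len=1.2881
  (v5,v7,v1) [++-] → (0.9533, 0.592502, 0.775)–(0.9533, -0.895, 0.775)  len=1.4875
  (v3,v7,v2) [-+-] → (0.9533, 0.895, 0.775)–(0.9533, 0.895, 0.513061)  len=0.2619
  (v6,v4,v2) [++-] → (0.9533, -0.592502, -0.775)–(0.9533, 0.895, -0.775)  len=1.4875
  (v2,v7,v6) [-++] → (0.9533, 0.895, 0.513061)–(0.9533, 0.895, -0.775)  len=1.2881

Chained into 1 loop(s):
  loop 1: 8 segments, perimeter = 6.6800
Total perimeter = 6.680

loops=1 perimeter=6.680


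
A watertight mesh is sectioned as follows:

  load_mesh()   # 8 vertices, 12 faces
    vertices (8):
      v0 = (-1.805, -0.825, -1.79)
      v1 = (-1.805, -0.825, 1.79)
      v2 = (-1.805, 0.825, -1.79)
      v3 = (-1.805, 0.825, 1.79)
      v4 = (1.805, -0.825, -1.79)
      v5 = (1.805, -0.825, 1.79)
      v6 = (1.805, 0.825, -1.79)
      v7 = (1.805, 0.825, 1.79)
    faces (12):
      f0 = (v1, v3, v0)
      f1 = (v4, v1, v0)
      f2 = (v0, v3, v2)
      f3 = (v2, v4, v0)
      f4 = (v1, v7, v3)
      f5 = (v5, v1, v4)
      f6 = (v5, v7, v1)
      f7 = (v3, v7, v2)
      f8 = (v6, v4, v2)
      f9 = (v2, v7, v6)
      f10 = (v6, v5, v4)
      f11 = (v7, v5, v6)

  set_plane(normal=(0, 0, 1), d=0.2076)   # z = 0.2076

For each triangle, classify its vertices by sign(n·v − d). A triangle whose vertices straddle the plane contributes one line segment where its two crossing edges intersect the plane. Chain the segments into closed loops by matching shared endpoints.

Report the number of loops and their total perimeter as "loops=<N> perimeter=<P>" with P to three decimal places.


Straddling triangles (8 of 12):
  (v1,v3,v0) [++-] → (-1.805, 0.0956816, 0.2076)–(-1.805, -0.825, 0.2076)  len=0.9207
  (v4,v1,v0) [-+-] → (-0.20934, -0.825, 0.2076)–(-1.805, -0.825, 0.2076)  len=1.5957
  (v0,v3,v2) [-+-] → (-1.805, 0.0956816, 0.2076)–(-1.805, 0.825, 0.2076)  len=0.7293
  (v5,v1,v4) [++-] → (-0.20934, -0.825, 0.2076)–(1.805, -0.825, 0.2076)  len=2.0143
  (v3,v7,v2) [++-] → (0.20934, 0.825, 0.2076)–(-1.805, 0.825, 0.2076)  len=2.0143
  (v2,v7,v6) [-+-] → (0.20934, 0.825, 0.2076)–(1.805, 0.825, 0.2076)  len=1.5957
  (v6,v5,v4) [-+-] → (1.805, -0.0956816, 0.2076)–(1.805, -0.825, 0.2076)  len=0.7293
  (v7,v5,v6) [++-] → (1.805, -0.0956816, 0.2076)–(1.805, 0.825, 0.2076)  len=0.9207

Chained into 1 loop(s):
  loop 1: 8 segments, perimeter = 10.5200
Total perimeter = 10.520

loops=1 perimeter=10.520
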